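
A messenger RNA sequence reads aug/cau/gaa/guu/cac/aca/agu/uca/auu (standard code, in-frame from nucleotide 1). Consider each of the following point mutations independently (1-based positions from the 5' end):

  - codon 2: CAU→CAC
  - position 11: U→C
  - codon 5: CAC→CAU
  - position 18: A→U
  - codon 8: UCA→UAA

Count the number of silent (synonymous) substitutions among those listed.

Codon 2: CAU (His) → CAC (His) — synonymous.
Codon 4: GUU (Val) → GCU (Ala) — missense.
Codon 5: CAC (His) → CAU (His) — synonymous.
Codon 6: ACA (Thr) → ACU (Thr) — synonymous.
Codon 8: UCA (Ser) → UAA (Stop) — nonsense.
Synonymous: 3 of 5.

3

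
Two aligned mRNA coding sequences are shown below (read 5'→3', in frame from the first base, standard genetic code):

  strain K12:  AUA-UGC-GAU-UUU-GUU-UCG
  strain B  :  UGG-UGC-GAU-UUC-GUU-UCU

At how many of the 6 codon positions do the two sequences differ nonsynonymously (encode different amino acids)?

Codon 1: AUA Ile / UGG Trp — nonsynonymous.
Codon 2: UGC Cys / UGC Cys — identical.
Codon 3: GAU Asp / GAU Asp — identical.
Codon 4: UUU Phe / UUC Phe — synonymous.
Codon 5: GUU Val / GUU Val — identical.
Codon 6: UCG Ser / UCU Ser — synonymous.
Nonsynonymous differences: 1.

1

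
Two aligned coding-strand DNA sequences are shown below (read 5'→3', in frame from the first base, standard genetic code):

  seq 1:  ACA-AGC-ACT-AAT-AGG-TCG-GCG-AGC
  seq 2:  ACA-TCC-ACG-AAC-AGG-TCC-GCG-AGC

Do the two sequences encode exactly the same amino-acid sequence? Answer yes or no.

Codon 1: ACA Thr / ACA Thr — identical.
Codon 2: AGC Ser / TCC Ser — synonymous.
Codon 3: ACT Thr / ACG Thr — synonymous.
Codon 4: AAT Asn / AAC Asn — synonymous.
Codon 5: AGG Arg / AGG Arg — identical.
Codon 6: TCG Ser / TCC Ser — synonymous.
Codon 7: GCG Ala / GCG Ala — identical.
Codon 8: AGC Ser / AGC Ser — identical.
Nonsynonymous differences: 0 → same protein.

yes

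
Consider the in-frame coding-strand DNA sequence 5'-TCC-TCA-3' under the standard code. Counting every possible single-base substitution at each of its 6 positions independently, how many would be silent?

6

Codon 1 (TCC, Ser): 3 synonymous substitutions.
Codon 2 (TCA, Ser): 3 synonymous substitutions.
Total: 3 + 3 = 6.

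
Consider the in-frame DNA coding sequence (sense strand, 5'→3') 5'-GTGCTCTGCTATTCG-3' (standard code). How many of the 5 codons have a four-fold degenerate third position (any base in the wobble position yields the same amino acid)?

3

Codon 1 GTG (Val): third position 4-fold.
Codon 2 CTC (Leu): third position 4-fold.
Codon 3 TGC (Cys): third position 2-fold.
Codon 4 TAT (Tyr): third position 2-fold.
Codon 5 TCG (Ser): third position 4-fold.
Four-fold degenerate third positions: 3.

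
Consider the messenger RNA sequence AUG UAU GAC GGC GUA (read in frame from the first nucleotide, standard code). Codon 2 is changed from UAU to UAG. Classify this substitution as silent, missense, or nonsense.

nonsense

Position 6 falls in codon 2: UAU → Tyr.
After the substitution the codon is UAG → Stop.
The new codon is a stop codon, so this is a nonsense mutation.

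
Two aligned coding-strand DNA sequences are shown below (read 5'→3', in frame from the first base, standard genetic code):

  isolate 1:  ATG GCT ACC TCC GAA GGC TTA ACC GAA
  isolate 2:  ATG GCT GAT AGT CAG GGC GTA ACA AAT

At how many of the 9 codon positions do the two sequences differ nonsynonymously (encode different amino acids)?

4

Codon 1: ATG Met / ATG Met — identical.
Codon 2: GCT Ala / GCT Ala — identical.
Codon 3: ACC Thr / GAT Asp — nonsynonymous.
Codon 4: TCC Ser / AGT Ser — synonymous.
Codon 5: GAA Glu / CAG Gln — nonsynonymous.
Codon 6: GGC Gly / GGC Gly — identical.
Codon 7: TTA Leu / GTA Val — nonsynonymous.
Codon 8: ACC Thr / ACA Thr — synonymous.
Codon 9: GAA Glu / AAT Asn — nonsynonymous.
Nonsynonymous differences: 4.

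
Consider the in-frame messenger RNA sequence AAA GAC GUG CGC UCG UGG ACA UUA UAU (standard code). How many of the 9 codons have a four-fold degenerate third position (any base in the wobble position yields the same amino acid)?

Codon 1 AAA (Lys): third position 2-fold.
Codon 2 GAC (Asp): third position 2-fold.
Codon 3 GUG (Val): third position 4-fold.
Codon 4 CGC (Arg): third position 4-fold.
Codon 5 UCG (Ser): third position 4-fold.
Codon 6 UGG (Trp): third position 1-fold.
Codon 7 ACA (Thr): third position 4-fold.
Codon 8 UUA (Leu): third position 2-fold.
Codon 9 UAU (Tyr): third position 2-fold.
Four-fold degenerate third positions: 4.

4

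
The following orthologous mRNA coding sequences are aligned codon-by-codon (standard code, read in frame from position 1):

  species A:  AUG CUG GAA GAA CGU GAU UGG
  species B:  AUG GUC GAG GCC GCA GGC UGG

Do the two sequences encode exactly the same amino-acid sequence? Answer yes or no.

Codon 1: AUG Met / AUG Met — identical.
Codon 2: CUG Leu / GUC Val — nonsynonymous.
Codon 3: GAA Glu / GAG Glu — synonymous.
Codon 4: GAA Glu / GCC Ala — nonsynonymous.
Codon 5: CGU Arg / GCA Ala — nonsynonymous.
Codon 6: GAU Asp / GGC Gly — nonsynonymous.
Codon 7: UGG Trp / UGG Trp — identical.
Nonsynonymous differences: 4 → different protein.

no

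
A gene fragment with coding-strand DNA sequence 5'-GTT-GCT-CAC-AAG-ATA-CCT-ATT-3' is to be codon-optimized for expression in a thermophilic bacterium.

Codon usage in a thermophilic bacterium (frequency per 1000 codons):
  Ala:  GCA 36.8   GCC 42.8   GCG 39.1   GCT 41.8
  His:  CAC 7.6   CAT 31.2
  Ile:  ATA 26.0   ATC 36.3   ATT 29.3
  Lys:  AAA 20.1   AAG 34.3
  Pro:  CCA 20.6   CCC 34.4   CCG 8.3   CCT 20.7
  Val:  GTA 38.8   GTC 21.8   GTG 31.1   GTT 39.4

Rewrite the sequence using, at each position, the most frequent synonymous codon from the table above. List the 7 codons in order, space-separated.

Codon 1 (Val): best is GTT at 39.4.
Codon 2 (Ala): best is GCC at 42.8.
Codon 3 (His): best is CAT at 31.2.
Codon 4 (Lys): best is AAG at 34.3.
Codon 5 (Ile): best is ATC at 36.3.
Codon 6 (Pro): best is CCC at 34.4.
Codon 7 (Ile): best is ATC at 36.3.

GTT GCC CAT AAG ATC CCC ATC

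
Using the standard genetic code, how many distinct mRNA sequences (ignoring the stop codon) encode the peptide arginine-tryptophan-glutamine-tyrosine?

24

Arg: 6 codons.
Trp: 1 codon.
Gln: 2 codons.
Tyr: 2 codons.
6 × 1 × 2 × 2 = 24.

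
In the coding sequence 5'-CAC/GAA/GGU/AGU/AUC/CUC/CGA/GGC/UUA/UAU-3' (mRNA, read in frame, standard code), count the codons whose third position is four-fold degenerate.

Codon 1 CAC (His): third position 2-fold.
Codon 2 GAA (Glu): third position 2-fold.
Codon 3 GGU (Gly): third position 4-fold.
Codon 4 AGU (Ser): third position 2-fold.
Codon 5 AUC (Ile): third position 3-fold.
Codon 6 CUC (Leu): third position 4-fold.
Codon 7 CGA (Arg): third position 4-fold.
Codon 8 GGC (Gly): third position 4-fold.
Codon 9 UUA (Leu): third position 2-fold.
Codon 10 UAU (Tyr): third position 2-fold.
Four-fold degenerate third positions: 4.

4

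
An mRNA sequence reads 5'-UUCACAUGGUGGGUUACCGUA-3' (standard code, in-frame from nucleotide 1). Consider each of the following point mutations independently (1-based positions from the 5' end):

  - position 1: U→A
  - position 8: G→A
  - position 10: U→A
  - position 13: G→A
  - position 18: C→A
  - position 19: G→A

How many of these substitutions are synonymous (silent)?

Codon 1: UUC (Phe) → AUC (Ile) — missense.
Codon 3: UGG (Trp) → UAG (Stop) — nonsense.
Codon 4: UGG (Trp) → AGG (Arg) — missense.
Codon 5: GUU (Val) → AUU (Ile) — missense.
Codon 6: ACC (Thr) → ACA (Thr) — synonymous.
Codon 7: GUA (Val) → AUA (Ile) — missense.
Synonymous: 1 of 6.

1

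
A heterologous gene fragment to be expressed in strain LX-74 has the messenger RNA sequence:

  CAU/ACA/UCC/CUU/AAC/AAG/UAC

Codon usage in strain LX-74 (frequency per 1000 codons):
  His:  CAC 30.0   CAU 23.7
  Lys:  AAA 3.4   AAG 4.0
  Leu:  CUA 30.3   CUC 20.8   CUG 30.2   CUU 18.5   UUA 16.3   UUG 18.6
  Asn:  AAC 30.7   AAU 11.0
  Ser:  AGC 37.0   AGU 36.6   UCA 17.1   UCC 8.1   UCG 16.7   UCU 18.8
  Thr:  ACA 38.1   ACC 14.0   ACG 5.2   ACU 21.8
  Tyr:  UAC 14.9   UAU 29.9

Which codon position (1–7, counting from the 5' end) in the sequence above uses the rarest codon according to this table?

6

Codon 1 CAU (His): 23.7 per 1000.
Codon 2 ACA (Thr): 38.1 per 1000.
Codon 3 UCC (Ser): 8.1 per 1000.
Codon 4 CUU (Leu): 18.5 per 1000.
Codon 5 AAC (Asn): 30.7 per 1000.
Codon 6 AAG (Lys): 4.0 per 1000.
Codon 7 UAC (Tyr): 14.9 per 1000.
Lowest frequency is 4.0 at codon 6.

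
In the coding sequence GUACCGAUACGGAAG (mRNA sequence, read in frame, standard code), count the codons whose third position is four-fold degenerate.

Codon 1 GUA (Val): third position 4-fold.
Codon 2 CCG (Pro): third position 4-fold.
Codon 3 AUA (Ile): third position 3-fold.
Codon 4 CGG (Arg): third position 4-fold.
Codon 5 AAG (Lys): third position 2-fold.
Four-fold degenerate third positions: 3.

3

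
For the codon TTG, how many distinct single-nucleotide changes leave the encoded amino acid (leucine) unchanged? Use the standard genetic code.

2

Position 1: CTG → 1 synonymous.
Position 2: none → 0 synonymous.
Position 3: TTA → 1 synonymous.
Total: 1 + 0 + 1 = 2.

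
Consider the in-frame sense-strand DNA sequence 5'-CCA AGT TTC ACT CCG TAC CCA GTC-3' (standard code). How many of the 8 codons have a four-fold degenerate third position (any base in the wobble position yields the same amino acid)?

Codon 1 CCA (Pro): third position 4-fold.
Codon 2 AGT (Ser): third position 2-fold.
Codon 3 TTC (Phe): third position 2-fold.
Codon 4 ACT (Thr): third position 4-fold.
Codon 5 CCG (Pro): third position 4-fold.
Codon 6 TAC (Tyr): third position 2-fold.
Codon 7 CCA (Pro): third position 4-fold.
Codon 8 GTC (Val): third position 4-fold.
Four-fold degenerate third positions: 5.

5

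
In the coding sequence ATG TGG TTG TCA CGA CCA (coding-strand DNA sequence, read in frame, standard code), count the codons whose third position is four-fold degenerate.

3

Codon 1 ATG (Met): third position 1-fold.
Codon 2 TGG (Trp): third position 1-fold.
Codon 3 TTG (Leu): third position 2-fold.
Codon 4 TCA (Ser): third position 4-fold.
Codon 5 CGA (Arg): third position 4-fold.
Codon 6 CCA (Pro): third position 4-fold.
Four-fold degenerate third positions: 3.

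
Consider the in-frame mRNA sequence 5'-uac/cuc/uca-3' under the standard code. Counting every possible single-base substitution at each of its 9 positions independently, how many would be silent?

Codon 1 (UAC, Tyr): 1 synonymous substitution.
Codon 2 (CUC, Leu): 3 synonymous substitutions.
Codon 3 (UCA, Ser): 3 synonymous substitutions.
Total: 1 + 3 + 3 = 7.

7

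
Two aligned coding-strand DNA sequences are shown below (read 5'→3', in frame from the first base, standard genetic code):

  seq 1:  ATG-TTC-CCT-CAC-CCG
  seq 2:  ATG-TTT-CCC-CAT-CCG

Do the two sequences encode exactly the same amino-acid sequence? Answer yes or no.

Codon 1: ATG Met / ATG Met — identical.
Codon 2: TTC Phe / TTT Phe — synonymous.
Codon 3: CCT Pro / CCC Pro — synonymous.
Codon 4: CAC His / CAT His — synonymous.
Codon 5: CCG Pro / CCG Pro — identical.
Nonsynonymous differences: 0 → same protein.

yes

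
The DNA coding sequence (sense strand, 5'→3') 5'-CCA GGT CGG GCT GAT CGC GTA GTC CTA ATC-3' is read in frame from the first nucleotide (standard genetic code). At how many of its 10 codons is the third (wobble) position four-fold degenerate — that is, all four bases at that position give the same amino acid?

Codon 1 CCA (Pro): third position 4-fold.
Codon 2 GGT (Gly): third position 4-fold.
Codon 3 CGG (Arg): third position 4-fold.
Codon 4 GCT (Ala): third position 4-fold.
Codon 5 GAT (Asp): third position 2-fold.
Codon 6 CGC (Arg): third position 4-fold.
Codon 7 GTA (Val): third position 4-fold.
Codon 8 GTC (Val): third position 4-fold.
Codon 9 CTA (Leu): third position 4-fold.
Codon 10 ATC (Ile): third position 3-fold.
Four-fold degenerate third positions: 8.

8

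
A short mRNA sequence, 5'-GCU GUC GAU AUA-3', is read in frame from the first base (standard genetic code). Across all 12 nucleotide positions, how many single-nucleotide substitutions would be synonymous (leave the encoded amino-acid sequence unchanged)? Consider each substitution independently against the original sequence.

9

Codon 1 (GCU, Ala): 3 synonymous substitutions.
Codon 2 (GUC, Val): 3 synonymous substitutions.
Codon 3 (GAU, Asp): 1 synonymous substitution.
Codon 4 (AUA, Ile): 2 synonymous substitutions.
Total: 3 + 3 + 1 + 2 = 9.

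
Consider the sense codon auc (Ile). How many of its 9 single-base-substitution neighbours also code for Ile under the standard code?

Position 1: none → 0 synonymous.
Position 2: none → 0 synonymous.
Position 3: AUU, AUA → 2 synonymous.
Total: 0 + 0 + 2 = 2.

2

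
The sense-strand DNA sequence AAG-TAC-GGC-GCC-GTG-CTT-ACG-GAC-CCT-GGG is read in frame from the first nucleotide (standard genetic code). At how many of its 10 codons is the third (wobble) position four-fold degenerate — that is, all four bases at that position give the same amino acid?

Codon 1 AAG (Lys): third position 2-fold.
Codon 2 TAC (Tyr): third position 2-fold.
Codon 3 GGC (Gly): third position 4-fold.
Codon 4 GCC (Ala): third position 4-fold.
Codon 5 GTG (Val): third position 4-fold.
Codon 6 CTT (Leu): third position 4-fold.
Codon 7 ACG (Thr): third position 4-fold.
Codon 8 GAC (Asp): third position 2-fold.
Codon 9 CCT (Pro): third position 4-fold.
Codon 10 GGG (Gly): third position 4-fold.
Four-fold degenerate third positions: 7.

7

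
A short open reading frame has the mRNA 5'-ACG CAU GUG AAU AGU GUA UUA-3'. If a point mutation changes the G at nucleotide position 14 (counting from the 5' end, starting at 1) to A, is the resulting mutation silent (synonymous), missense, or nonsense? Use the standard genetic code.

missense

Position 14 falls in codon 5: AGU → Ser.
After the substitution the codon is AAU → Asn.
Ser ≠ Asn, so this is a missense mutation.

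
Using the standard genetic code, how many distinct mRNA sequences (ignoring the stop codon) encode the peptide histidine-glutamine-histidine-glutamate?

16

His: 2 codons.
Gln: 2 codons.
His: 2 codons.
Glu: 2 codons.
2 × 2 × 2 × 2 = 16.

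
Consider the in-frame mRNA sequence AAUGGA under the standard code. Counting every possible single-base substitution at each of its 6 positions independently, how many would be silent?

Codon 1 (AAU, Asn): 1 synonymous substitution.
Codon 2 (GGA, Gly): 3 synonymous substitutions.
Total: 1 + 3 = 4.

4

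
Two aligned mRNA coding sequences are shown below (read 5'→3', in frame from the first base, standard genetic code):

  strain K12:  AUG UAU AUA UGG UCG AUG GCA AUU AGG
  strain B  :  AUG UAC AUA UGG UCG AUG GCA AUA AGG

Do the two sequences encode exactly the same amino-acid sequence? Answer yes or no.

Codon 1: AUG Met / AUG Met — identical.
Codon 2: UAU Tyr / UAC Tyr — synonymous.
Codon 3: AUA Ile / AUA Ile — identical.
Codon 4: UGG Trp / UGG Trp — identical.
Codon 5: UCG Ser / UCG Ser — identical.
Codon 6: AUG Met / AUG Met — identical.
Codon 7: GCA Ala / GCA Ala — identical.
Codon 8: AUU Ile / AUA Ile — synonymous.
Codon 9: AGG Arg / AGG Arg — identical.
Nonsynonymous differences: 0 → same protein.

yes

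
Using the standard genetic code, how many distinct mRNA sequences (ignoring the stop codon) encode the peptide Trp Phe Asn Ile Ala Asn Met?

Trp: 1 codon.
Phe: 2 codons.
Asn: 2 codons.
Ile: 3 codons.
Ala: 4 codons.
Asn: 2 codons.
Met: 1 codon.
1 × 2 × 2 × 3 × 4 × 2 × 1 = 96.

96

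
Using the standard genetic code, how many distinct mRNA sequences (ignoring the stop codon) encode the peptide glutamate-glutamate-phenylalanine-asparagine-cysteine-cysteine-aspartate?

128

Glu: 2 codons.
Glu: 2 codons.
Phe: 2 codons.
Asn: 2 codons.
Cys: 2 codons.
Cys: 2 codons.
Asp: 2 codons.
2 × 2 × 2 × 2 × 2 × 2 × 2 = 128.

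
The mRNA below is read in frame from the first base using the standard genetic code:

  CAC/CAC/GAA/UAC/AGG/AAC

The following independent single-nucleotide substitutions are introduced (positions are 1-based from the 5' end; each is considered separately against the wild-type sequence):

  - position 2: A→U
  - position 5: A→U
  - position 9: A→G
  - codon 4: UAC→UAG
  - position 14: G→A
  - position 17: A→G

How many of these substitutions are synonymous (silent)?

Codon 1: CAC (His) → CUC (Leu) — missense.
Codon 2: CAC (His) → CUC (Leu) — missense.
Codon 3: GAA (Glu) → GAG (Glu) — synonymous.
Codon 4: UAC (Tyr) → UAG (Stop) — nonsense.
Codon 5: AGG (Arg) → AAG (Lys) — missense.
Codon 6: AAC (Asn) → AGC (Ser) — missense.
Synonymous: 1 of 6.

1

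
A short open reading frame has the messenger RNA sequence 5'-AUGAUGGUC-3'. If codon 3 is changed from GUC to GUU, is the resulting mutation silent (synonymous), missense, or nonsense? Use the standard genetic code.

Position 9 falls in codon 3: GUC → Val.
After the substitution the codon is GUU → Val.
Both encode Val, so the change is synonymous.

silent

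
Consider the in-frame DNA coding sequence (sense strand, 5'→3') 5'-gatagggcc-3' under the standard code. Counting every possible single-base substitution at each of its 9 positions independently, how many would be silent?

Codon 1 (GAT, Asp): 1 synonymous substitution.
Codon 2 (AGG, Arg): 2 synonymous substitutions.
Codon 3 (GCC, Ala): 3 synonymous substitutions.
Total: 1 + 2 + 3 = 6.

6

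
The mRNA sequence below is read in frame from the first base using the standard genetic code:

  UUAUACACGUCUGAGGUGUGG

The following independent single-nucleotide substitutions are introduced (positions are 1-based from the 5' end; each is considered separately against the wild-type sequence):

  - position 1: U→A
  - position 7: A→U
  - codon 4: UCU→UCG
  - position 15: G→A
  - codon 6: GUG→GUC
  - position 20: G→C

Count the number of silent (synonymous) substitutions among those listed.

3

Codon 1: UUA (Leu) → AUA (Ile) — missense.
Codon 3: ACG (Thr) → UCG (Ser) — missense.
Codon 4: UCU (Ser) → UCG (Ser) — synonymous.
Codon 5: GAG (Glu) → GAA (Glu) — synonymous.
Codon 6: GUG (Val) → GUC (Val) — synonymous.
Codon 7: UGG (Trp) → UCG (Ser) — missense.
Synonymous: 3 of 6.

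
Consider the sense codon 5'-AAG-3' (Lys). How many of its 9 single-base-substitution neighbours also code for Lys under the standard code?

1

Position 1: none → 0 synonymous.
Position 2: none → 0 synonymous.
Position 3: AAA → 1 synonymous.
Total: 0 + 0 + 1 = 1.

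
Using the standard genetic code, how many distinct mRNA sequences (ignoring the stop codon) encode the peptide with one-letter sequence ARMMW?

24

Ala: 4 codons.
Arg: 6 codons.
Met: 1 codon.
Met: 1 codon.
Trp: 1 codon.
4 × 6 × 1 × 1 × 1 = 24.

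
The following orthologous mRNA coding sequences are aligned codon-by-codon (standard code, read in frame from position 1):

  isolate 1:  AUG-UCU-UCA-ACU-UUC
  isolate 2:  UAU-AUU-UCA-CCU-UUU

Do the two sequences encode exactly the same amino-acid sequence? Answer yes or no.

Codon 1: AUG Met / UAU Tyr — nonsynonymous.
Codon 2: UCU Ser / AUU Ile — nonsynonymous.
Codon 3: UCA Ser / UCA Ser — identical.
Codon 4: ACU Thr / CCU Pro — nonsynonymous.
Codon 5: UUC Phe / UUU Phe — synonymous.
Nonsynonymous differences: 3 → different protein.

no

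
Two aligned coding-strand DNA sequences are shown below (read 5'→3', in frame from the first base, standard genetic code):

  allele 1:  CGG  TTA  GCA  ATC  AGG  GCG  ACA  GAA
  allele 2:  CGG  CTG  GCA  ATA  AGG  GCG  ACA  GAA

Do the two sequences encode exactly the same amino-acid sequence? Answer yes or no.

yes

Codon 1: CGG Arg / CGG Arg — identical.
Codon 2: TTA Leu / CTG Leu — synonymous.
Codon 3: GCA Ala / GCA Ala — identical.
Codon 4: ATC Ile / ATA Ile — synonymous.
Codon 5: AGG Arg / AGG Arg — identical.
Codon 6: GCG Ala / GCG Ala — identical.
Codon 7: ACA Thr / ACA Thr — identical.
Codon 8: GAA Glu / GAA Glu — identical.
Nonsynonymous differences: 0 → same protein.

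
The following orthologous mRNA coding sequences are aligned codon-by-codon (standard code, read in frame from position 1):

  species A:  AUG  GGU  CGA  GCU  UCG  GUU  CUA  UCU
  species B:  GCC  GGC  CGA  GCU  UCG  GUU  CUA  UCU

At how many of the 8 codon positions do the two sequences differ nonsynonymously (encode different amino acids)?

Codon 1: AUG Met / GCC Ala — nonsynonymous.
Codon 2: GGU Gly / GGC Gly — synonymous.
Codon 3: CGA Arg / CGA Arg — identical.
Codon 4: GCU Ala / GCU Ala — identical.
Codon 5: UCG Ser / UCG Ser — identical.
Codon 6: GUU Val / GUU Val — identical.
Codon 7: CUA Leu / CUA Leu — identical.
Codon 8: UCU Ser / UCU Ser — identical.
Nonsynonymous differences: 1.

1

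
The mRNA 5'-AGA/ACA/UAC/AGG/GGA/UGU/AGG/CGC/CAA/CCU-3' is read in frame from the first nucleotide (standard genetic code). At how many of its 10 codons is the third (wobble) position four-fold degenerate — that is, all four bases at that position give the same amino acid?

4

Codon 1 AGA (Arg): third position 2-fold.
Codon 2 ACA (Thr): third position 4-fold.
Codon 3 UAC (Tyr): third position 2-fold.
Codon 4 AGG (Arg): third position 2-fold.
Codon 5 GGA (Gly): third position 4-fold.
Codon 6 UGU (Cys): third position 2-fold.
Codon 7 AGG (Arg): third position 2-fold.
Codon 8 CGC (Arg): third position 4-fold.
Codon 9 CAA (Gln): third position 2-fold.
Codon 10 CCU (Pro): third position 4-fold.
Four-fold degenerate third positions: 4.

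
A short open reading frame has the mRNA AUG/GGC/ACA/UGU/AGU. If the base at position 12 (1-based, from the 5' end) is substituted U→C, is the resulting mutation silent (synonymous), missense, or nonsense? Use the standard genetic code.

Position 12 falls in codon 4: UGU → Cys.
After the substitution the codon is UGC → Cys.
Both encode Cys, so the change is synonymous.

silent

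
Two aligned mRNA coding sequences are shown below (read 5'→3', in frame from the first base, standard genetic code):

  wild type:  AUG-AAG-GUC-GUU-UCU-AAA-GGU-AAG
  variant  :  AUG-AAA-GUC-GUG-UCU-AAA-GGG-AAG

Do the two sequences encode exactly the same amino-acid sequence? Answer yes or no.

Codon 1: AUG Met / AUG Met — identical.
Codon 2: AAG Lys / AAA Lys — synonymous.
Codon 3: GUC Val / GUC Val — identical.
Codon 4: GUU Val / GUG Val — synonymous.
Codon 5: UCU Ser / UCU Ser — identical.
Codon 6: AAA Lys / AAA Lys — identical.
Codon 7: GGU Gly / GGG Gly — synonymous.
Codon 8: AAG Lys / AAG Lys — identical.
Nonsynonymous differences: 0 → same protein.

yes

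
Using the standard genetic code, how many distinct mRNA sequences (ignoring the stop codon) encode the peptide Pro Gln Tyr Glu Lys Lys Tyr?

Pro: 4 codons.
Gln: 2 codons.
Tyr: 2 codons.
Glu: 2 codons.
Lys: 2 codons.
Lys: 2 codons.
Tyr: 2 codons.
4 × 2 × 2 × 2 × 2 × 2 × 2 = 256.

256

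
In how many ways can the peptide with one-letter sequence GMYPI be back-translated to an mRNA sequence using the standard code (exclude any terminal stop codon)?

Gly: 4 codons.
Met: 1 codon.
Tyr: 2 codons.
Pro: 4 codons.
Ile: 3 codons.
4 × 1 × 2 × 4 × 3 = 96.

96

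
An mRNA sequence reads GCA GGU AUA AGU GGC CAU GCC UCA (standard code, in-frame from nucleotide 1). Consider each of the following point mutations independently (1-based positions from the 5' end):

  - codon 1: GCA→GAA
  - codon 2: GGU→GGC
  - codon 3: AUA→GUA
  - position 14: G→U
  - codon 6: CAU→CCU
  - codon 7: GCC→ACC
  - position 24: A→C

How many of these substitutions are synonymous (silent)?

2

Codon 1: GCA (Ala) → GAA (Glu) — missense.
Codon 2: GGU (Gly) → GGC (Gly) — synonymous.
Codon 3: AUA (Ile) → GUA (Val) — missense.
Codon 5: GGC (Gly) → GUC (Val) — missense.
Codon 6: CAU (His) → CCU (Pro) — missense.
Codon 7: GCC (Ala) → ACC (Thr) — missense.
Codon 8: UCA (Ser) → UCC (Ser) — synonymous.
Synonymous: 2 of 7.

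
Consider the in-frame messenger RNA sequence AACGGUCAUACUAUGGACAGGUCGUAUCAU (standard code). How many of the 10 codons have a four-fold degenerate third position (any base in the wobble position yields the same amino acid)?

3

Codon 1 AAC (Asn): third position 2-fold.
Codon 2 GGU (Gly): third position 4-fold.
Codon 3 CAU (His): third position 2-fold.
Codon 4 ACU (Thr): third position 4-fold.
Codon 5 AUG (Met): third position 1-fold.
Codon 6 GAC (Asp): third position 2-fold.
Codon 7 AGG (Arg): third position 2-fold.
Codon 8 UCG (Ser): third position 4-fold.
Codon 9 UAU (Tyr): third position 2-fold.
Codon 10 CAU (His): third position 2-fold.
Four-fold degenerate third positions: 3.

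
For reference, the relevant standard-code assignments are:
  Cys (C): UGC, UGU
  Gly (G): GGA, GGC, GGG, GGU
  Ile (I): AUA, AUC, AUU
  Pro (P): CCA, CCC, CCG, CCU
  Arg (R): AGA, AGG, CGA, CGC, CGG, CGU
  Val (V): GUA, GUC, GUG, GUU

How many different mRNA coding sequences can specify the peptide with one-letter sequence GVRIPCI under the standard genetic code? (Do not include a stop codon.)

Gly: 4 codons.
Val: 4 codons.
Arg: 6 codons.
Ile: 3 codons.
Pro: 4 codons.
Cys: 2 codons.
Ile: 3 codons.
4 × 4 × 6 × 3 × 4 × 2 × 3 = 6912.

6912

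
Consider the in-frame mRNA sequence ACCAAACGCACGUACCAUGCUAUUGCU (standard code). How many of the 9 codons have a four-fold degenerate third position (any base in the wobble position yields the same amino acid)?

Codon 1 ACC (Thr): third position 4-fold.
Codon 2 AAA (Lys): third position 2-fold.
Codon 3 CGC (Arg): third position 4-fold.
Codon 4 ACG (Thr): third position 4-fold.
Codon 5 UAC (Tyr): third position 2-fold.
Codon 6 CAU (His): third position 2-fold.
Codon 7 GCU (Ala): third position 4-fold.
Codon 8 AUU (Ile): third position 3-fold.
Codon 9 GCU (Ala): third position 4-fold.
Four-fold degenerate third positions: 5.

5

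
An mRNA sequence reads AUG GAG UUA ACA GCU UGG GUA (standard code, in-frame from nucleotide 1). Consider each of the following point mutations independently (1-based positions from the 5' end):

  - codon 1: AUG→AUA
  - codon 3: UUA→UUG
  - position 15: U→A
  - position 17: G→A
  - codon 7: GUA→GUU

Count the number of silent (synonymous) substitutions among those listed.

Codon 1: AUG (Met) → AUA (Ile) — missense.
Codon 3: UUA (Leu) → UUG (Leu) — synonymous.
Codon 5: GCU (Ala) → GCA (Ala) — synonymous.
Codon 6: UGG (Trp) → UAG (Stop) — nonsense.
Codon 7: GUA (Val) → GUU (Val) — synonymous.
Synonymous: 3 of 5.

3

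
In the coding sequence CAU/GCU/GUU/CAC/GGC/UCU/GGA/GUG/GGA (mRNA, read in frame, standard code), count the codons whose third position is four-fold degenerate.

Codon 1 CAU (His): third position 2-fold.
Codon 2 GCU (Ala): third position 4-fold.
Codon 3 GUU (Val): third position 4-fold.
Codon 4 CAC (His): third position 2-fold.
Codon 5 GGC (Gly): third position 4-fold.
Codon 6 UCU (Ser): third position 4-fold.
Codon 7 GGA (Gly): third position 4-fold.
Codon 8 GUG (Val): third position 4-fold.
Codon 9 GGA (Gly): third position 4-fold.
Four-fold degenerate third positions: 7.

7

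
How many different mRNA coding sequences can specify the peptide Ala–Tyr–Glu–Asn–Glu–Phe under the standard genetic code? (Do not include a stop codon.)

Ala: 4 codons.
Tyr: 2 codons.
Glu: 2 codons.
Asn: 2 codons.
Glu: 2 codons.
Phe: 2 codons.
4 × 2 × 2 × 2 × 2 × 2 = 128.

128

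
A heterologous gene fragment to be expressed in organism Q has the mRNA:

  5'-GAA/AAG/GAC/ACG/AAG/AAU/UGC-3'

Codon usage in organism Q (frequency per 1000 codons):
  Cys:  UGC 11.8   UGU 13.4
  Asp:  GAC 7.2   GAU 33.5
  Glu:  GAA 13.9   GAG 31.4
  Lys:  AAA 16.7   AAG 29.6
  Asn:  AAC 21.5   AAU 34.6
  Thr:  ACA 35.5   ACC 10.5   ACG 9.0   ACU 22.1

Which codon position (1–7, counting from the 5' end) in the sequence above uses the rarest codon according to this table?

Codon 1 GAA (Glu): 13.9 per 1000.
Codon 2 AAG (Lys): 29.6 per 1000.
Codon 3 GAC (Asp): 7.2 per 1000.
Codon 4 ACG (Thr): 9.0 per 1000.
Codon 5 AAG (Lys): 29.6 per 1000.
Codon 6 AAU (Asn): 34.6 per 1000.
Codon 7 UGC (Cys): 11.8 per 1000.
Lowest frequency is 7.2 at codon 3.

3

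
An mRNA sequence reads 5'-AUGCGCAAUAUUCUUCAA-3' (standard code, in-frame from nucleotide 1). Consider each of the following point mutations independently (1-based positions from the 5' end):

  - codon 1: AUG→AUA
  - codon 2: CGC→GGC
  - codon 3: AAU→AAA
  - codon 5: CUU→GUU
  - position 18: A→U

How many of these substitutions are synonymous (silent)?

0

Codon 1: AUG (Met) → AUA (Ile) — missense.
Codon 2: CGC (Arg) → GGC (Gly) — missense.
Codon 3: AAU (Asn) → AAA (Lys) — missense.
Codon 5: CUU (Leu) → GUU (Val) — missense.
Codon 6: CAA (Gln) → CAU (His) — missense.
Synonymous: 0 of 5.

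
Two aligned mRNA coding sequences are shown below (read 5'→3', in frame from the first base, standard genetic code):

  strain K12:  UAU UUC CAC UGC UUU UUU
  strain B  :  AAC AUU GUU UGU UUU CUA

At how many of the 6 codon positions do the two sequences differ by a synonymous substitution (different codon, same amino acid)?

1

Codon 1: UAU Tyr / AAC Asn — nonsynonymous.
Codon 2: UUC Phe / AUU Ile — nonsynonymous.
Codon 3: CAC His / GUU Val — nonsynonymous.
Codon 4: UGC Cys / UGU Cys — synonymous.
Codon 5: UUU Phe / UUU Phe — identical.
Codon 6: UUU Phe / CUA Leu — nonsynonymous.
Synonymous differences: 1.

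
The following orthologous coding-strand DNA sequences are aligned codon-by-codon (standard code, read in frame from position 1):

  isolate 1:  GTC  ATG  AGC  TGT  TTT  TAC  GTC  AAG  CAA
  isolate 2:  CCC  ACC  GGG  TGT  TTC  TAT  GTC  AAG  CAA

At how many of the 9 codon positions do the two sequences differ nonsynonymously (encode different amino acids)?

Codon 1: GTC Val / CCC Pro — nonsynonymous.
Codon 2: ATG Met / ACC Thr — nonsynonymous.
Codon 3: AGC Ser / GGG Gly — nonsynonymous.
Codon 4: TGT Cys / TGT Cys — identical.
Codon 5: TTT Phe / TTC Phe — synonymous.
Codon 6: TAC Tyr / TAT Tyr — synonymous.
Codon 7: GTC Val / GTC Val — identical.
Codon 8: AAG Lys / AAG Lys — identical.
Codon 9: CAA Gln / CAA Gln — identical.
Nonsynonymous differences: 3.

3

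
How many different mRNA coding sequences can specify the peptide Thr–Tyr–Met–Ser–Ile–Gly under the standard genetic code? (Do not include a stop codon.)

Thr: 4 codons.
Tyr: 2 codons.
Met: 1 codon.
Ser: 6 codons.
Ile: 3 codons.
Gly: 4 codons.
4 × 2 × 1 × 6 × 3 × 4 = 576.

576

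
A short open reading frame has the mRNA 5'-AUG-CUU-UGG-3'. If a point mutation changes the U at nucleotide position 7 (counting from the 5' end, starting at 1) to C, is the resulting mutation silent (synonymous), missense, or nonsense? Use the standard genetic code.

Position 7 falls in codon 3: UGG → Trp.
After the substitution the codon is CGG → Arg.
Trp ≠ Arg, so this is a missense mutation.

missense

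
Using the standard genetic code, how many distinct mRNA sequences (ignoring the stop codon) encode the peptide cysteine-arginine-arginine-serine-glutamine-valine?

Cys: 2 codons.
Arg: 6 codons.
Arg: 6 codons.
Ser: 6 codons.
Gln: 2 codons.
Val: 4 codons.
2 × 6 × 6 × 6 × 2 × 4 = 3456.

3456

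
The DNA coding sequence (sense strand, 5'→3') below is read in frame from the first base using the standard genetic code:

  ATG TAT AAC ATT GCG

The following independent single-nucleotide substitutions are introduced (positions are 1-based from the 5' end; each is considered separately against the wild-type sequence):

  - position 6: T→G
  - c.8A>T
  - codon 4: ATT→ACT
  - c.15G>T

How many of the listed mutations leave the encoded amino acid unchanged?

Codon 2: TAT (Tyr) → TAG (Stop) — nonsense.
Codon 3: AAC (Asn) → ATC (Ile) — missense.
Codon 4: ATT (Ile) → ACT (Thr) — missense.
Codon 5: GCG (Ala) → GCT (Ala) — synonymous.
Synonymous: 1 of 4.

1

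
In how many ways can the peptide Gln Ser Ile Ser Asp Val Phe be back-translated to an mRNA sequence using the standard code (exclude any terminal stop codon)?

Gln: 2 codons.
Ser: 6 codons.
Ile: 3 codons.
Ser: 6 codons.
Asp: 2 codons.
Val: 4 codons.
Phe: 2 codons.
2 × 6 × 3 × 6 × 2 × 4 × 2 = 3456.

3456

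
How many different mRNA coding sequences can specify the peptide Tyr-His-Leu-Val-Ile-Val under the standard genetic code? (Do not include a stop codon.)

Tyr: 2 codons.
His: 2 codons.
Leu: 6 codons.
Val: 4 codons.
Ile: 3 codons.
Val: 4 codons.
2 × 2 × 6 × 4 × 3 × 4 = 1152.

1152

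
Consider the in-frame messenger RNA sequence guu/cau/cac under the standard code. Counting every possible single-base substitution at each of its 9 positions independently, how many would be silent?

Codon 1 (GUU, Val): 3 synonymous substitutions.
Codon 2 (CAU, His): 1 synonymous substitution.
Codon 3 (CAC, His): 1 synonymous substitution.
Total: 3 + 1 + 1 = 5.

5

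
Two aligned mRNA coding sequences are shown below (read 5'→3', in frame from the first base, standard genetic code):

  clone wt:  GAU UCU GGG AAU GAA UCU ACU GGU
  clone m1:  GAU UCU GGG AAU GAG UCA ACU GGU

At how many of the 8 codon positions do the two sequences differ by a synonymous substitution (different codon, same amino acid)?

Codon 1: GAU Asp / GAU Asp — identical.
Codon 2: UCU Ser / UCU Ser — identical.
Codon 3: GGG Gly / GGG Gly — identical.
Codon 4: AAU Asn / AAU Asn — identical.
Codon 5: GAA Glu / GAG Glu — synonymous.
Codon 6: UCU Ser / UCA Ser — synonymous.
Codon 7: ACU Thr / ACU Thr — identical.
Codon 8: GGU Gly / GGU Gly — identical.
Synonymous differences: 2.

2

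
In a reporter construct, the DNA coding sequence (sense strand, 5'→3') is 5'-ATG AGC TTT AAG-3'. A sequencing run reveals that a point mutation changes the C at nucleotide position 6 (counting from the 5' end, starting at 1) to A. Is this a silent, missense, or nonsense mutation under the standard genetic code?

missense

Position 6 falls in codon 2: AGC → Ser.
After the substitution the codon is AGA → Arg.
Ser ≠ Arg, so this is a missense mutation.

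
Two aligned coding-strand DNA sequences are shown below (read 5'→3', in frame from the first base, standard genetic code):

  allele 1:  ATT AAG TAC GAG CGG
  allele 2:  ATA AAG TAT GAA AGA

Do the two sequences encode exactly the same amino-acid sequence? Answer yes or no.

Codon 1: ATT Ile / ATA Ile — synonymous.
Codon 2: AAG Lys / AAG Lys — identical.
Codon 3: TAC Tyr / TAT Tyr — synonymous.
Codon 4: GAG Glu / GAA Glu — synonymous.
Codon 5: CGG Arg / AGA Arg — synonymous.
Nonsynonymous differences: 0 → same protein.

yes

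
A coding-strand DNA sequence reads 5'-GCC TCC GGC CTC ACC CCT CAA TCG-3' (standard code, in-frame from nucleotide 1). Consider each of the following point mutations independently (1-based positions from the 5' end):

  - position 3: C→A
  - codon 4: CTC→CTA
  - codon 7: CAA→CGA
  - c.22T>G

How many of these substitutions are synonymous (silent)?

Codon 1: GCC (Ala) → GCA (Ala) — synonymous.
Codon 4: CTC (Leu) → CTA (Leu) — synonymous.
Codon 7: CAA (Gln) → CGA (Arg) — missense.
Codon 8: TCG (Ser) → GCG (Ala) — missense.
Synonymous: 2 of 4.

2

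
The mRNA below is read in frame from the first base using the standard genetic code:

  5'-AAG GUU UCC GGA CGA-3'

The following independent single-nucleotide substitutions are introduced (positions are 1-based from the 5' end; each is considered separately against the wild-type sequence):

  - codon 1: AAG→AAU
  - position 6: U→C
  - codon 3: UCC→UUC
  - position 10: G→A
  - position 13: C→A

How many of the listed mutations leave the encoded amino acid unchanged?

2

Codon 1: AAG (Lys) → AAU (Asn) — missense.
Codon 2: GUU (Val) → GUC (Val) — synonymous.
Codon 3: UCC (Ser) → UUC (Phe) — missense.
Codon 4: GGA (Gly) → AGA (Arg) — missense.
Codon 5: CGA (Arg) → AGA (Arg) — synonymous.
Synonymous: 2 of 5.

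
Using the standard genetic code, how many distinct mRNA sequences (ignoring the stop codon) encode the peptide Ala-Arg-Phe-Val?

Ala: 4 codons.
Arg: 6 codons.
Phe: 2 codons.
Val: 4 codons.
4 × 6 × 2 × 4 = 192.

192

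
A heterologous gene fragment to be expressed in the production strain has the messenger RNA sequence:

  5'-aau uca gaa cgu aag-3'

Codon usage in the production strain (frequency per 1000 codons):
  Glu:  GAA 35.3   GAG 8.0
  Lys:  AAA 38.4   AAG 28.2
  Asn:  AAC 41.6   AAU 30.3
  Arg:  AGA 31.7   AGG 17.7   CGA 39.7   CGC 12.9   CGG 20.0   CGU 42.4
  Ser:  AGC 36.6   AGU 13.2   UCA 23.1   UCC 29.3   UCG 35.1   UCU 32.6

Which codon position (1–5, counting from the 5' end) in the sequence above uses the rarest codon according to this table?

Codon 1 AAU (Asn): 30.3 per 1000.
Codon 2 UCA (Ser): 23.1 per 1000.
Codon 3 GAA (Glu): 35.3 per 1000.
Codon 4 CGU (Arg): 42.4 per 1000.
Codon 5 AAG (Lys): 28.2 per 1000.
Lowest frequency is 23.1 at codon 2.

2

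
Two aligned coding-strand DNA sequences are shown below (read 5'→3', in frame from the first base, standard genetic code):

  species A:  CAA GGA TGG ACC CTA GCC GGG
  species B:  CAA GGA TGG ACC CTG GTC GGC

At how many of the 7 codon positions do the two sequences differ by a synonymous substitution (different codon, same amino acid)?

Codon 1: CAA Gln / CAA Gln — identical.
Codon 2: GGA Gly / GGA Gly — identical.
Codon 3: TGG Trp / TGG Trp — identical.
Codon 4: ACC Thr / ACC Thr — identical.
Codon 5: CTA Leu / CTG Leu — synonymous.
Codon 6: GCC Ala / GTC Val — nonsynonymous.
Codon 7: GGG Gly / GGC Gly — synonymous.
Synonymous differences: 2.

2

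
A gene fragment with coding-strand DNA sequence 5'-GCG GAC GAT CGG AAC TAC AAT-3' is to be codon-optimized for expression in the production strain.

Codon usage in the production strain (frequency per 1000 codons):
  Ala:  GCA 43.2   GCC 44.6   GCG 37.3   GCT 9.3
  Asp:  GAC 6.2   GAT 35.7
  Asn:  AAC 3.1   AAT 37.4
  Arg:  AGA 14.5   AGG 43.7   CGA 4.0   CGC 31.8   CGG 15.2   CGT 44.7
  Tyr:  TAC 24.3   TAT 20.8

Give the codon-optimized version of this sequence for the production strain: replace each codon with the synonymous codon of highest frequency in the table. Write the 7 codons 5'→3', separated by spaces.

Codon 1 (Ala): best is GCC at 44.6.
Codon 2 (Asp): best is GAT at 35.7.
Codon 3 (Asp): best is GAT at 35.7.
Codon 4 (Arg): best is CGT at 44.7.
Codon 5 (Asn): best is AAT at 37.4.
Codon 6 (Tyr): best is TAC at 24.3.
Codon 7 (Asn): best is AAT at 37.4.

GCC GAT GAT CGT AAT TAC AAT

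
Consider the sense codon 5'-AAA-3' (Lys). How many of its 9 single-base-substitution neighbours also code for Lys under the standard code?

Position 1: none → 0 synonymous.
Position 2: none → 0 synonymous.
Position 3: AAG → 1 synonymous.
Total: 0 + 0 + 1 = 1.

1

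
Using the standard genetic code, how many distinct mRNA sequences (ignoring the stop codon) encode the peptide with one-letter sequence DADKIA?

384

Asp: 2 codons.
Ala: 4 codons.
Asp: 2 codons.
Lys: 2 codons.
Ile: 3 codons.
Ala: 4 codons.
2 × 4 × 2 × 2 × 3 × 4 = 384.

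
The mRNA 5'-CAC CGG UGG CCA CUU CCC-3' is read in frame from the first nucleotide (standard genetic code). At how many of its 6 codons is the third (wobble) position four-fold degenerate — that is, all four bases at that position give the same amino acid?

4

Codon 1 CAC (His): third position 2-fold.
Codon 2 CGG (Arg): third position 4-fold.
Codon 3 UGG (Trp): third position 1-fold.
Codon 4 CCA (Pro): third position 4-fold.
Codon 5 CUU (Leu): third position 4-fold.
Codon 6 CCC (Pro): third position 4-fold.
Four-fold degenerate third positions: 4.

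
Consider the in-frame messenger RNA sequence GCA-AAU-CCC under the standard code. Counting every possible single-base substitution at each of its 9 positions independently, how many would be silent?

Codon 1 (GCA, Ala): 3 synonymous substitutions.
Codon 2 (AAU, Asn): 1 synonymous substitution.
Codon 3 (CCC, Pro): 3 synonymous substitutions.
Total: 3 + 1 + 3 = 7.

7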